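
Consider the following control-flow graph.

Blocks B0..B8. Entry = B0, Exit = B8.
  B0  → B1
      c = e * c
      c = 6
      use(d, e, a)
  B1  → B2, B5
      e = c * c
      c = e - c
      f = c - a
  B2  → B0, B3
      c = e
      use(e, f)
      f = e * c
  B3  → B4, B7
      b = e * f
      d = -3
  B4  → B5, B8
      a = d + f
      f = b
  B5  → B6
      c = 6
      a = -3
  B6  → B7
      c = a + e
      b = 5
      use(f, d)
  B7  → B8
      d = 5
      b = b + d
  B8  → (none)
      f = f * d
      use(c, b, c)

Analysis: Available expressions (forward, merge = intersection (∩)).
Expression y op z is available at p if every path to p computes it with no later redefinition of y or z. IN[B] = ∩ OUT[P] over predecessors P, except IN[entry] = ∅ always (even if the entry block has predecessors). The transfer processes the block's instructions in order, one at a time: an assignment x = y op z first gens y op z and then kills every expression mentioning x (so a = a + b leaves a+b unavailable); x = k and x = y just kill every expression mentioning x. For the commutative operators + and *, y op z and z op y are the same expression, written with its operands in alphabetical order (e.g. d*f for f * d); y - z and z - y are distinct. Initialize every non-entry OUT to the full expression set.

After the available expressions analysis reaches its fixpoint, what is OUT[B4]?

Fixpoint table:
  B0:  IN={}  OUT={}
  B1:  IN={}  OUT={c-a}
  B2:  IN={c-a}  OUT={c*e}
  B3:  IN={c*e}  OUT={c*e, e*f}
  B4:  IN={c*e, e*f}  OUT={c*e}
  B5:  IN={}  OUT={}
  B6:  IN={}  OUT={a+e}
  B7:  IN={}  OUT={}
  B8:  IN={}  OUT={}

Merge at B4: IN[B4] = OUT[B3] = {c*e, e*f}
Applying B4's transfer function to that IN value gives OUT[B4] (row B4 above).

Answer: {c*e}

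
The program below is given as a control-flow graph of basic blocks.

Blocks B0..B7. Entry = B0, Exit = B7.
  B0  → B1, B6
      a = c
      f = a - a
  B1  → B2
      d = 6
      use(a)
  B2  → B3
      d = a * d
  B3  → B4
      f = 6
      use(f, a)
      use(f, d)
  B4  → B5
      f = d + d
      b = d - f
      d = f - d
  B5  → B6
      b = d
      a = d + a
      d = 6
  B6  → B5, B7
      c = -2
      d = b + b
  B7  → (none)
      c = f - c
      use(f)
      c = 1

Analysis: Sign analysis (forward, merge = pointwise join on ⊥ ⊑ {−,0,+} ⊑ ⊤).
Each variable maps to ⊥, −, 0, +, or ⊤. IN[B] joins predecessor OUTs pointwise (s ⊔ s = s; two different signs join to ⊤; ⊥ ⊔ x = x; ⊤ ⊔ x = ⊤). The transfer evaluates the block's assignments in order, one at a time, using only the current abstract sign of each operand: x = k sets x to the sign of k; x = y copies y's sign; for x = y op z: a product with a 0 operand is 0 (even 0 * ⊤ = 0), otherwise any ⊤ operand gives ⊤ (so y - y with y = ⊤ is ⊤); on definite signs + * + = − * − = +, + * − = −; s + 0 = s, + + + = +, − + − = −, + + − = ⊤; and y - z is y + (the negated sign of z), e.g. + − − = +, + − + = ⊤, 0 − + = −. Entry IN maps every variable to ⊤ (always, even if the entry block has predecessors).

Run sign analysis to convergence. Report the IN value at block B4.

Answer: {a: ⊤, b: ⊤, c: ⊤, d: ⊤, e: ⊤, f: +}

Working:
Converged values:
  B0:  IN=(all ⊤)  OUT=(all ⊤)
  B1:  IN=(all ⊤)  OUT={d:+; rest ⊤}
  B2:  IN={d:+; rest ⊤}  OUT=(all ⊤)
  B3:  IN=(all ⊤)  OUT={f:+; rest ⊤}
  B4:  IN={f:+; rest ⊤}  OUT=(all ⊤)
  B5:  IN=(all ⊤)  OUT={d:+; rest ⊤}
  B6:  IN=(all ⊤)  OUT={c:-; rest ⊤}
  B7:  IN={c:-; rest ⊤}  OUT={c:+; rest ⊤}

Merge at B4: IN[B4] = OUT[B3] = {a: ⊤, b: ⊤, c: ⊤, d: ⊤, e: ⊤, f: +}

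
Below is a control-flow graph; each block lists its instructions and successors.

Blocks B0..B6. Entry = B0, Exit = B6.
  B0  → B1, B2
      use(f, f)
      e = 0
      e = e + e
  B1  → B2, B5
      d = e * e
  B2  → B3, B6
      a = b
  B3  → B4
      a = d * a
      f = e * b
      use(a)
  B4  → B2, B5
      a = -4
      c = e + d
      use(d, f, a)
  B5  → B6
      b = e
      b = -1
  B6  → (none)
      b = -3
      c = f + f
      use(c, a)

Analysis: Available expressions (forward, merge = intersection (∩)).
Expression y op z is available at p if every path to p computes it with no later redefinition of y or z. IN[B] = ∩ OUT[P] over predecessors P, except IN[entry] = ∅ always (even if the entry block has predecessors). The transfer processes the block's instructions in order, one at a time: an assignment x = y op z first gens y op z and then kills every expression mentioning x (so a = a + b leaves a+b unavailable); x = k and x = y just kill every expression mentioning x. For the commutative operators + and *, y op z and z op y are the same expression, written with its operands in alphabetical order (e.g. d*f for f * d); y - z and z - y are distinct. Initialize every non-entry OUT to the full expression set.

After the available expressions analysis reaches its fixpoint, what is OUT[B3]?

Answer: {b*e}

Derivation:
Fixpoint table:
  B0:  IN={}  OUT={}
  B1:  IN={}  OUT={e*e}
  B2:  IN={}  OUT={}
  B3:  IN={}  OUT={b*e}
  B4:  IN={b*e}  OUT={b*e, d+e}
  B5:  IN={}  OUT={}
  B6:  IN={}  OUT={f+f}

Merge at B3: IN[B3] = OUT[B2] = {}
Applying B3's transfer function to that IN value gives OUT[B3] (row B3 above).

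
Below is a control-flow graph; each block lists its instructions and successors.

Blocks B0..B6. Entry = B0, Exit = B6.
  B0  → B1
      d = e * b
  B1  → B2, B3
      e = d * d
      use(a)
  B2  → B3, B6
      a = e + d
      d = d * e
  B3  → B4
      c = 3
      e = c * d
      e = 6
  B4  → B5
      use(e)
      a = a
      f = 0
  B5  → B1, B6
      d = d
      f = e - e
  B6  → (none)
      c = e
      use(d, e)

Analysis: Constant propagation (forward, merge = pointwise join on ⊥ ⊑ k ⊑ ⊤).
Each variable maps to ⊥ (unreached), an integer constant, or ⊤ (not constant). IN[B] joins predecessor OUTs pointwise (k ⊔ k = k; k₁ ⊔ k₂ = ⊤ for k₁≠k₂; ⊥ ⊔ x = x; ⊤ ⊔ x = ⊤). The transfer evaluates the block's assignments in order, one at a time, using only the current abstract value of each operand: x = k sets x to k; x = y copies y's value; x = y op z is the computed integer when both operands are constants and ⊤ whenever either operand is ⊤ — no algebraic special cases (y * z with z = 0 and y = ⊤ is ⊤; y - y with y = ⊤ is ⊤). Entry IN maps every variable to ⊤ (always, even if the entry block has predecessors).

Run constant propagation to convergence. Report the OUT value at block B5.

Per-block solution:
  B0:   IN=(all ⊤)   OUT=(all ⊤)
  B1:   IN=(all ⊤)   OUT=(all ⊤)
  B2:   IN=(all ⊤)   OUT=(all ⊤)
  B3:   IN=(all ⊤)   OUT={c:3, e:6; rest ⊤}
  B4:   IN={c:3, e:6; rest ⊤}   OUT={c:3, e:6, f:0; rest ⊤}
  B5:   IN={c:3, e:6, f:0; rest ⊤}   OUT={c:3, e:6, f:0; rest ⊤}
  B6:   IN=(all ⊤)   OUT=(all ⊤)

Merge at B5: IN[B5] = OUT[B4] = {a: ⊤, b: ⊤, c: 3, d: ⊤, e: 6, f: 0}
Applying B5's transfer function to that IN value gives OUT[B5] (row B5 above).

Answer: {a: ⊤, b: ⊤, c: 3, d: ⊤, e: 6, f: 0}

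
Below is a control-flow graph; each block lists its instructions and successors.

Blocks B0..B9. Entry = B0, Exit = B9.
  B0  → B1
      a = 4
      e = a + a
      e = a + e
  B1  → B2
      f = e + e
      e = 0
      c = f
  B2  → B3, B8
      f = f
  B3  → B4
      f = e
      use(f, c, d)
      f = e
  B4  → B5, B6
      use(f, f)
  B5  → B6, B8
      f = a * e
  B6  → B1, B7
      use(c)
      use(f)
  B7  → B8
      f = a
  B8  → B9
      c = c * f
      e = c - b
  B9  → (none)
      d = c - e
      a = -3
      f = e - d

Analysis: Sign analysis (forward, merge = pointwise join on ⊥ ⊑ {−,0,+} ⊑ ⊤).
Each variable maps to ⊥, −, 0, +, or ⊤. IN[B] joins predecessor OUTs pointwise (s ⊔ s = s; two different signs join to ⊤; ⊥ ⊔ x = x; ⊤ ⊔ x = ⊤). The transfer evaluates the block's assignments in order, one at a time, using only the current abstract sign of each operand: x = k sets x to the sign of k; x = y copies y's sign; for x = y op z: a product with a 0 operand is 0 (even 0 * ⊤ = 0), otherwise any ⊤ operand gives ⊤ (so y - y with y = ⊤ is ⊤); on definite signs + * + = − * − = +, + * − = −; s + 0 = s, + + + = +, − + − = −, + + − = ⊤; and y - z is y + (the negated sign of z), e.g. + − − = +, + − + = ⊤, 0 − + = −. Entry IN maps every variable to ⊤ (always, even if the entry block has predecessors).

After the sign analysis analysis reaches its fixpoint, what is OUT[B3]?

Per-block solution:
  B0:   IN=(all ⊤)   OUT={a:+, e:+; rest ⊤}
  B1:   IN={a:+; rest ⊤}   OUT={a:+, e:0; rest ⊤}
  B2:   IN={a:+, e:0; rest ⊤}   OUT={a:+, e:0; rest ⊤}
  B3:   IN={a:+, e:0; rest ⊤}   OUT={a:+, e:0, f:0; rest ⊤}
  B4:   IN={a:+, e:0, f:0; rest ⊤}   OUT={a:+, e:0, f:0; rest ⊤}
  B5:   IN={a:+, e:0, f:0; rest ⊤}   OUT={a:+, e:0, f:0; rest ⊤}
  B6:   IN={a:+, e:0, f:0; rest ⊤}   OUT={a:+, e:0, f:0; rest ⊤}
  B7:   IN={a:+, e:0, f:0; rest ⊤}   OUT={a:+, e:0, f:+; rest ⊤}
  B8:   IN={a:+, e:0; rest ⊤}   OUT={a:+; rest ⊤}
  B9:   IN={a:+; rest ⊤}   OUT={a:-; rest ⊤}

Merge at B3: IN[B3] = OUT[B2] = {a: +, b: ⊤, c: ⊤, d: ⊤, e: 0, f: ⊤}
Applying B3's transfer function to that IN value gives OUT[B3] (row B3 above).

Answer: {a: +, b: ⊤, c: ⊤, d: ⊤, e: 0, f: 0}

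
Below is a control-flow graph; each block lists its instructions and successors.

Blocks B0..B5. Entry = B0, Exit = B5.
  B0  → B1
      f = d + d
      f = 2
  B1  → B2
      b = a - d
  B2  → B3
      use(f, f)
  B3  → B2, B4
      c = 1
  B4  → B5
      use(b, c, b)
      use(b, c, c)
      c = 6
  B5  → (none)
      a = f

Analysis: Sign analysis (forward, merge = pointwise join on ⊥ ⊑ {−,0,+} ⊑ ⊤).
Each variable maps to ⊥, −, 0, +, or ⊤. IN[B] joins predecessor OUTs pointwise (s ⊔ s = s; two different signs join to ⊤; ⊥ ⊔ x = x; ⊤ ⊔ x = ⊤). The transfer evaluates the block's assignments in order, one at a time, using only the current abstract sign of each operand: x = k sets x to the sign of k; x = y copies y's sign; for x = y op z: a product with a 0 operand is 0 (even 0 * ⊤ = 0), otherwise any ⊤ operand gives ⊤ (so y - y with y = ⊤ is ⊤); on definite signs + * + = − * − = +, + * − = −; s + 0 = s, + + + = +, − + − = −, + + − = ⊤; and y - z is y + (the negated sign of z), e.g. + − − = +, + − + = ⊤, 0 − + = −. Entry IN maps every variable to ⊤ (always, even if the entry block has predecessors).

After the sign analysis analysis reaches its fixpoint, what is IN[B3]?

Answer: {a: ⊤, b: ⊤, c: ⊤, d: ⊤, e: ⊤, f: +}

Working:
Converged values:
  B0:  IN=(all ⊤)  OUT={f:+; rest ⊤}
  B1:  IN={f:+; rest ⊤}  OUT={f:+; rest ⊤}
  B2:  IN={f:+; rest ⊤}  OUT={f:+; rest ⊤}
  B3:  IN={f:+; rest ⊤}  OUT={c:+, f:+; rest ⊤}
  B4:  IN={c:+, f:+; rest ⊤}  OUT={c:+, f:+; rest ⊤}
  B5:  IN={c:+, f:+; rest ⊤}  OUT={a:+, c:+, f:+; rest ⊤}

Merge at B3: IN[B3] = OUT[B2] = {a: ⊤, b: ⊤, c: ⊤, d: ⊤, e: ⊤, f: +}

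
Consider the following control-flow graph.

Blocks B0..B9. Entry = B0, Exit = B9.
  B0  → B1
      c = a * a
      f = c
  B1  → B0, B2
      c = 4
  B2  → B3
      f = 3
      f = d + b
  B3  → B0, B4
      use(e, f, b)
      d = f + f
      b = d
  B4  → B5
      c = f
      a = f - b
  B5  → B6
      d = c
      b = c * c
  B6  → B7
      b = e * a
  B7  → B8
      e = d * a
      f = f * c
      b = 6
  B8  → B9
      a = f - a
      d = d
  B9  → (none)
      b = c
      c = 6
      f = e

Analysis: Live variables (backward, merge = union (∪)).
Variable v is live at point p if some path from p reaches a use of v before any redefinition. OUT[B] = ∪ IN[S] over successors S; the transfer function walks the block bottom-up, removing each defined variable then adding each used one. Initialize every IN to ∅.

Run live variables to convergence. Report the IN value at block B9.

Fixpoint table:
  B0:   IN={a, b, d, e}   OUT={a, b, d, e}
  B1:   IN={a, b, d, e}   OUT={a, b, d, e}
  B2:   IN={a, b, d, e}   OUT={a, b, e, f}
  B3:   IN={a, b, e, f}   OUT={a, b, d, e, f}
  B4:   IN={b, e, f}   OUT={a, c, e, f}
  B5:   IN={a, c, e, f}   OUT={a, c, d, e, f}
  B6:   IN={a, c, d, e, f}   OUT={a, c, d, f}
  B7:   IN={a, c, d, f}   OUT={a, c, d, e, f}
  B8:   IN={a, c, d, e, f}   OUT={c, e}
  B9:   IN={c, e}   OUT={}

B9 is the boundary node: OUT[B9] = {}
Applying B9's transfer function to that OUT value gives IN[B9] (row B9 above).

Answer: {c, e}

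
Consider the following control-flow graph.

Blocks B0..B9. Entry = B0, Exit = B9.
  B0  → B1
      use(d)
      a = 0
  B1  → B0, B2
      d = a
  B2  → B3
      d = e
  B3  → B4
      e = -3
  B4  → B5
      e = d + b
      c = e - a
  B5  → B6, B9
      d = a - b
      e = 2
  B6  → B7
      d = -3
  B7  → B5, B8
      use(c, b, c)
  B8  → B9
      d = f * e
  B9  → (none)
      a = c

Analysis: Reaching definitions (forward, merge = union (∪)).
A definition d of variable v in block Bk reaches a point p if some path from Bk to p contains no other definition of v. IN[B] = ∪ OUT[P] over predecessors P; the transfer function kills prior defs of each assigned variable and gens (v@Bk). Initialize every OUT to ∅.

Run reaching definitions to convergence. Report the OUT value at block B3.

Per-block solution:
  B0:   IN={a@B0, d@B1}   OUT={a@B0, d@B1}
  B1:   IN={a@B0, d@B1}   OUT={a@B0, d@B1}
  B2:   IN={a@B0, d@B1}   OUT={a@B0, d@B2}
  B3:   IN={a@B0, d@B2}   OUT={a@B0, d@B2, e@B3}
  B4:   IN={a@B0, d@B2, e@B3}   OUT={a@B0, c@B4, d@B2, e@B4}
  B5:   IN={a@B0, c@B4, d@B2, d@B6, e@B4, e@B5}   OUT={a@B0, c@B4, d@B5, e@B5}
  B6:   IN={a@B0, c@B4, d@B5, e@B5}   OUT={a@B0, c@B4, d@B6, e@B5}
  B7:   IN={a@B0, c@B4, d@B6, e@B5}   OUT={a@B0, c@B4, d@B6, e@B5}
  B8:   IN={a@B0, c@B4, d@B6, e@B5}   OUT={a@B0, c@B4, d@B8, e@B5}
  B9:   IN={a@B0, c@B4, d@B5, d@B8, e@B5}   OUT={a@B9, c@B4, d@B5, d@B8, e@B5}

Merge at B3: IN[B3] = OUT[B2] = {a@B0, d@B2}
Applying B3's transfer function to that IN value gives OUT[B3] (row B3 above).

Answer: {a@B0, d@B2, e@B3}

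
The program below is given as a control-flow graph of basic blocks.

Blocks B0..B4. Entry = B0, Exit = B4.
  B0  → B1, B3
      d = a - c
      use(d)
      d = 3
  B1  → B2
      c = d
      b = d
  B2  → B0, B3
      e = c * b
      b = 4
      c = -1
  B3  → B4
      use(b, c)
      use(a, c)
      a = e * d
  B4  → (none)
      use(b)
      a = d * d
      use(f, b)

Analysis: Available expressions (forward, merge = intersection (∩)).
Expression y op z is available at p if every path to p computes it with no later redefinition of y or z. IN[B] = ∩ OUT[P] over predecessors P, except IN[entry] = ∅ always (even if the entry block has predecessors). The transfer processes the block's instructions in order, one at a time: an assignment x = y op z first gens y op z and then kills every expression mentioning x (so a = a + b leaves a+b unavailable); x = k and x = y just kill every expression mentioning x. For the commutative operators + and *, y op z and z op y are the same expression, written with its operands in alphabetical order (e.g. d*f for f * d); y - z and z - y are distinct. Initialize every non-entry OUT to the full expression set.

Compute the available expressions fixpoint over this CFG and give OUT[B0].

Answer: {a-c}

Trace:
Converged values:
  B0: | IN={} | OUT={a-c}
  B1: | IN={a-c} | OUT={}
  B2: | IN={} | OUT={}
  B3: | IN={} | OUT={d*e}
  B4: | IN={d*e} | OUT={d*d, d*e}

Merge at B0 (entry node, so the boundary value {} is joined with the incoming edge(s)): IN[B0] = {} ∩ OUT[B2] = {}
Applying B0's transfer function to that IN value gives OUT[B0] (row B0 above).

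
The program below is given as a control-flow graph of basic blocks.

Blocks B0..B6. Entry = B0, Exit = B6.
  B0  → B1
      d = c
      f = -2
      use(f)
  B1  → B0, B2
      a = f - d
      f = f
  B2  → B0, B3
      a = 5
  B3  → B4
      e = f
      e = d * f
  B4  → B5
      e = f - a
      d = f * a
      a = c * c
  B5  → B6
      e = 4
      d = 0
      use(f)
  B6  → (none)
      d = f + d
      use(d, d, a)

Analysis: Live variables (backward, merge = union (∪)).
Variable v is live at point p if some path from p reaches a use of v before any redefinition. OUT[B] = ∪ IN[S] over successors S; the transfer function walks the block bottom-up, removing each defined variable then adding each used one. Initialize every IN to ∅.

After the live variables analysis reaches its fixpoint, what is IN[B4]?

Converged values:
  B0:  IN={c}  OUT={c, d, f}
  B1:  IN={c, d, f}  OUT={c, d, f}
  B2:  IN={c, d, f}  OUT={a, c, d, f}
  B3:  IN={a, c, d, f}  OUT={a, c, f}
  B4:  IN={a, c, f}  OUT={a, f}
  B5:  IN={a, f}  OUT={a, d, f}
  B6:  IN={a, d, f}  OUT={}

Merge at B4: OUT[B4] = IN[B5] = {a, f}
Applying B4's transfer function to that OUT value gives IN[B4] (row B4 above).

Answer: {a, c, f}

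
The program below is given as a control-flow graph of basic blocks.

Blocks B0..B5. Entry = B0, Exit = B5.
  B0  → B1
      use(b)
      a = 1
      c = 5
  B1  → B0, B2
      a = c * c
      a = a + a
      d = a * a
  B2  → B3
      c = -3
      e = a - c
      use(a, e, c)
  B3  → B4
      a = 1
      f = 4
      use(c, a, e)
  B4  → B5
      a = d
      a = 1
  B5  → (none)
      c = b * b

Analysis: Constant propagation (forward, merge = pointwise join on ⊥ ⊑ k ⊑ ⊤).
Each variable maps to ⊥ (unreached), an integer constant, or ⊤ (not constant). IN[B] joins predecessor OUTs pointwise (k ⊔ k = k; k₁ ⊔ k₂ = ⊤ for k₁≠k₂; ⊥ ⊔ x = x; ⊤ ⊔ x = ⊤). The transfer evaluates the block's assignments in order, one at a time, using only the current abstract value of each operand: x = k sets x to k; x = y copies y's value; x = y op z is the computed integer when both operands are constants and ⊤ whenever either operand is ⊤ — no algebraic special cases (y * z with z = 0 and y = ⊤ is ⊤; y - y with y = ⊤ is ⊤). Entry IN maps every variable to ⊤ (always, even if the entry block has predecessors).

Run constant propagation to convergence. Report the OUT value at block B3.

Answer: {a: 1, b: ⊤, c: -3, d: 2500, e: 53, f: 4}

Trace:
Converged values:
  B0:   IN=(all ⊤)   OUT={a:1, c:5; rest ⊤}
  B1:   IN={a:1, c:5; rest ⊤}   OUT={a:50, c:5, d:2500; rest ⊤}
  B2:   IN={a:50, c:5, d:2500; rest ⊤}   OUT={a:50, c:-3, d:2500, e:53; rest ⊤}
  B3:   IN={a:50, c:-3, d:2500, e:53; rest ⊤}   OUT={a:1, c:-3, d:2500, e:53, f:4; rest ⊤}
  B4:   IN={a:1, c:-3, d:2500, e:53, f:4; rest ⊤}   OUT={a:1, c:-3, d:2500, e:53, f:4; rest ⊤}
  B5:   IN={a:1, c:-3, d:2500, e:53, f:4; rest ⊤}   OUT={a:1, d:2500, e:53, f:4; rest ⊤}

Merge at B3: IN[B3] = OUT[B2] = {a: 50, b: ⊤, c: -3, d: 2500, e: 53, f: ⊤}
Applying B3's transfer function to that IN value gives OUT[B3] (row B3 above).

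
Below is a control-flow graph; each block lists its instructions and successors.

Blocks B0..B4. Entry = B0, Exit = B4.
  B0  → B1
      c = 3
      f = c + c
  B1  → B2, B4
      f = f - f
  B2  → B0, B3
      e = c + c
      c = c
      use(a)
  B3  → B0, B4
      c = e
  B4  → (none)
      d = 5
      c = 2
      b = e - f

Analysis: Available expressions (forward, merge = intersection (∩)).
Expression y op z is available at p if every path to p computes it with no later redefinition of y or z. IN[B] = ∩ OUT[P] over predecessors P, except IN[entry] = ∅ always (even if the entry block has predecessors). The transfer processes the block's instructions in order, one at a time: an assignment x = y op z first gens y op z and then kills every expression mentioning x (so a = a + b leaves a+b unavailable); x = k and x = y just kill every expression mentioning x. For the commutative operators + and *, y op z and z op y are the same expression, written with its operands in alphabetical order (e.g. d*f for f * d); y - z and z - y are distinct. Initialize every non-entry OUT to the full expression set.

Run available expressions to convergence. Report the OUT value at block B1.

Per-block solution:
  B0:   IN={}   OUT={c+c}
  B1:   IN={c+c}   OUT={c+c}
  B2:   IN={c+c}   OUT={}
  B3:   IN={}   OUT={}
  B4:   IN={}   OUT={e-f}

Merge at B1: IN[B1] = OUT[B0] = {c+c}
Applying B1's transfer function to that IN value gives OUT[B1] (row B1 above).

Answer: {c+c}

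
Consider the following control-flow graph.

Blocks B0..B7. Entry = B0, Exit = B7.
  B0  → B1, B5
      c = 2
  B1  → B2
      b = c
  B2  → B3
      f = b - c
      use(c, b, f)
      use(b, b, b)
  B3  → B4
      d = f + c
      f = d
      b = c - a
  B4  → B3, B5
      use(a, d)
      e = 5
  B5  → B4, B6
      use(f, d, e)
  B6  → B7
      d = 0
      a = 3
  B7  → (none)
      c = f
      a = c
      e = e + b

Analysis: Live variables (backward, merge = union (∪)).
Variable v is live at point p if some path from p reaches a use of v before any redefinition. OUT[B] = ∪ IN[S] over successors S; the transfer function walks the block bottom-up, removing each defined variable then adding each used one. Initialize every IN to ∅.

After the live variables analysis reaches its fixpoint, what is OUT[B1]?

Converged values:
  B0: | IN={a, b, d, e, f} | OUT={a, b, c, d, e, f}
  B1: | IN={a, c} | OUT={a, b, c}
  B2: | IN={a, b, c} | OUT={a, c, f}
  B3: | IN={a, c, f} | OUT={a, b, c, d, f}
  B4: | IN={a, b, c, d, f} | OUT={a, b, c, d, e, f}
  B5: | IN={a, b, c, d, e, f} | OUT={a, b, c, d, e, f}
  B6: | IN={b, e, f} | OUT={b, e, f}
  B7: | IN={b, e, f} | OUT={}

Merge at B1: OUT[B1] = IN[B2] = {a, b, c}

Answer: {a, b, c}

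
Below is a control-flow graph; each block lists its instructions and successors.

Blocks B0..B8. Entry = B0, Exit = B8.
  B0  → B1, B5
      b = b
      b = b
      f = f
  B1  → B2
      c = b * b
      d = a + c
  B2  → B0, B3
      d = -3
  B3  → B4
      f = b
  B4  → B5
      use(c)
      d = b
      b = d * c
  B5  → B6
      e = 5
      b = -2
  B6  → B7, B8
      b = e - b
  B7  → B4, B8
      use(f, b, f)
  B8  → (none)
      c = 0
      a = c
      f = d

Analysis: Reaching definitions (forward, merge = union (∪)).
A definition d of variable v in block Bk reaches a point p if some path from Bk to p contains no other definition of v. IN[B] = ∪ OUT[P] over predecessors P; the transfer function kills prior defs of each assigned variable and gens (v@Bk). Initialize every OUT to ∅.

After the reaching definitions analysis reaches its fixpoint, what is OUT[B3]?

Fixpoint table:
  B0: | IN={b@B0, c@B1, d@B2, f@B0} | OUT={b@B0, c@B1, d@B2, f@B0}
  B1: | IN={b@B0, c@B1, d@B2, f@B0} | OUT={b@B0, c@B1, d@B1, f@B0}
  B2: | IN={b@B0, c@B1, d@B1, f@B0} | OUT={b@B0, c@B1, d@B2, f@B0}
  B3: | IN={b@B0, c@B1, d@B2, f@B0} | OUT={b@B0, c@B1, d@B2, f@B3}
  B4: | IN={b@B0, b@B6, c@B1, d@B2, d@B4, e@B5, f@B0, f@B3} | OUT={b@B4, c@B1, d@B4, e@B5, f@B0, f@B3}
  B5: | IN={b@B0, b@B4, c@B1, d@B2, d@B4, e@B5, f@B0, f@B3} | OUT={b@B5, c@B1, d@B2, d@B4, e@B5, f@B0, f@B3}
  B6: | IN={b@B5, c@B1, d@B2, d@B4, e@B5, f@B0, f@B3} | OUT={b@B6, c@B1, d@B2, d@B4, e@B5, f@B0, f@B3}
  B7: | IN={b@B6, c@B1, d@B2, d@B4, e@B5, f@B0, f@B3} | OUT={b@B6, c@B1, d@B2, d@B4, e@B5, f@B0, f@B3}
  B8: | IN={b@B6, c@B1, d@B2, d@B4, e@B5, f@B0, f@B3} | OUT={a@B8, b@B6, c@B8, d@B2, d@B4, e@B5, f@B8}

Merge at B3: IN[B3] = OUT[B2] = {b@B0, c@B1, d@B2, f@B0}
Applying B3's transfer function to that IN value gives OUT[B3] (row B3 above).

Answer: {b@B0, c@B1, d@B2, f@B3}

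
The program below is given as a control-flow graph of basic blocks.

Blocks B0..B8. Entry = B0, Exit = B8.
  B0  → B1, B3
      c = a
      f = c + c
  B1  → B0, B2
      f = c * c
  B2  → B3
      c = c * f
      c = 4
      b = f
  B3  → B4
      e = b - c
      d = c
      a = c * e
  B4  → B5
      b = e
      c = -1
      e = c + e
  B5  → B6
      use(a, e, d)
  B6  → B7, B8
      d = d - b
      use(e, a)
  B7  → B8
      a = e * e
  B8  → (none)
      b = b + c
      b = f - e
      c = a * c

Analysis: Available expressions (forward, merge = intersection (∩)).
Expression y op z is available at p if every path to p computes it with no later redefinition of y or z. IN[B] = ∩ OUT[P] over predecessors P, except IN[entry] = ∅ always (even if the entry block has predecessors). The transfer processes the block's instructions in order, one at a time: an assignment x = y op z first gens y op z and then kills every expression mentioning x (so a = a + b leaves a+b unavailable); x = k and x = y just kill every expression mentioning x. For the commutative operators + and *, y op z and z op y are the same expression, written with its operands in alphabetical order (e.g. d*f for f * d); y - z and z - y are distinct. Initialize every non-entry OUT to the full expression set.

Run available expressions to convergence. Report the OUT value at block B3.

Per-block solution:
  B0:   IN={}   OUT={c+c}
  B1:   IN={c+c}   OUT={c*c, c+c}
  B2:   IN={c*c, c+c}   OUT={}
  B3:   IN={}   OUT={b-c, c*e}
  B4:   IN={b-c, c*e}   OUT={}
  B5:   IN={}   OUT={}
  B6:   IN={}   OUT={}
  B7:   IN={}   OUT={e*e}
  B8:   IN={}   OUT={f-e}

Merge at B3: IN[B3] = OUT[B0] ∩ OUT[B2] = {}
Applying B3's transfer function to that IN value gives OUT[B3] (row B3 above).

Answer: {b-c, c*e}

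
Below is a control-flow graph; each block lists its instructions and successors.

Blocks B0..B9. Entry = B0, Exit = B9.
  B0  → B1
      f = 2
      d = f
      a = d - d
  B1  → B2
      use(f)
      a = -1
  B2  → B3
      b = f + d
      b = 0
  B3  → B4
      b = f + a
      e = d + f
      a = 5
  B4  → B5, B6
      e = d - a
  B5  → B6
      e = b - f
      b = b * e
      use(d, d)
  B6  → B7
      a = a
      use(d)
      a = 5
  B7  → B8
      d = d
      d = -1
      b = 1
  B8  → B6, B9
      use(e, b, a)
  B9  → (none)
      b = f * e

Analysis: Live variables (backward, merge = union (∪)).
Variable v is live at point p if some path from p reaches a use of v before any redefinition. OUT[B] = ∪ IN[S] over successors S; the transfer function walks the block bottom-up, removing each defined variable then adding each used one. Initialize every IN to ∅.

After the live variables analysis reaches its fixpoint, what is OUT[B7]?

Per-block solution:
  B0:   IN={}   OUT={d, f}
  B1:   IN={d, f}   OUT={a, d, f}
  B2:   IN={a, d, f}   OUT={a, d, f}
  B3:   IN={a, d, f}   OUT={a, b, d, f}
  B4:   IN={a, b, d, f}   OUT={a, b, d, e, f}
  B5:   IN={a, b, d, f}   OUT={a, d, e, f}
  B6:   IN={a, d, e, f}   OUT={a, d, e, f}
  B7:   IN={a, d, e, f}   OUT={a, b, d, e, f}
  B8:   IN={a, b, d, e, f}   OUT={a, d, e, f}
  B9:   IN={e, f}   OUT={}

Merge at B7: OUT[B7] = IN[B8] = {a, b, d, e, f}

Answer: {a, b, d, e, f}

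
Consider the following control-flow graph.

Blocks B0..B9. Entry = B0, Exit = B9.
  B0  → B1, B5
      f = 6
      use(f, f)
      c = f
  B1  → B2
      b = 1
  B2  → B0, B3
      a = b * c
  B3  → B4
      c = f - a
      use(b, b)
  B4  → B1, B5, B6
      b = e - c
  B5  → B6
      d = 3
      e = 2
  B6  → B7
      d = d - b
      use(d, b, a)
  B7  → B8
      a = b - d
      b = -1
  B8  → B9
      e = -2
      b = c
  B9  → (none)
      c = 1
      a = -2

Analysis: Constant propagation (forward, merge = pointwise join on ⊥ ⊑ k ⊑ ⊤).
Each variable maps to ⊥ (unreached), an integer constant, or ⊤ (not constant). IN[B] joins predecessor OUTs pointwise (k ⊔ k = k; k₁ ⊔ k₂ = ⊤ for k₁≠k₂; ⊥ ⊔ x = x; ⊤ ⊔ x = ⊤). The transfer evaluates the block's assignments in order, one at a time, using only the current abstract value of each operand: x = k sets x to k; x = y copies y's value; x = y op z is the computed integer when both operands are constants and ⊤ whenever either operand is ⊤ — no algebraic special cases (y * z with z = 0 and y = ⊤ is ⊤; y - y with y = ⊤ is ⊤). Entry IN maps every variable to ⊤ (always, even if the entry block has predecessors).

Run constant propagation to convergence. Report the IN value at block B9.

Fixpoint table:
  B0:  IN=(all ⊤)  OUT={c:6, f:6; rest ⊤}
  B1:  IN={f:6; rest ⊤}  OUT={b:1, f:6; rest ⊤}
  B2:  IN={b:1, f:6; rest ⊤}  OUT={b:1, f:6; rest ⊤}
  B3:  IN={b:1, f:6; rest ⊤}  OUT={b:1, f:6; rest ⊤}
  B4:  IN={b:1, f:6; rest ⊤}  OUT={f:6; rest ⊤}
  B5:  IN={f:6; rest ⊤}  OUT={d:3, e:2, f:6; rest ⊤}
  B6:  IN={f:6; rest ⊤}  OUT={f:6; rest ⊤}
  B7:  IN={f:6; rest ⊤}  OUT={b:-1, f:6; rest ⊤}
  B8:  IN={b:-1, f:6; rest ⊤}  OUT={e:-2, f:6; rest ⊤}
  B9:  IN={e:-2, f:6; rest ⊤}  OUT={a:-2, c:1, e:-2, f:6; rest ⊤}

Merge at B9: IN[B9] = OUT[B8] = {a: ⊤, b: ⊤, c: ⊤, d: ⊤, e: -2, f: 6}

Answer: {a: ⊤, b: ⊤, c: ⊤, d: ⊤, e: -2, f: 6}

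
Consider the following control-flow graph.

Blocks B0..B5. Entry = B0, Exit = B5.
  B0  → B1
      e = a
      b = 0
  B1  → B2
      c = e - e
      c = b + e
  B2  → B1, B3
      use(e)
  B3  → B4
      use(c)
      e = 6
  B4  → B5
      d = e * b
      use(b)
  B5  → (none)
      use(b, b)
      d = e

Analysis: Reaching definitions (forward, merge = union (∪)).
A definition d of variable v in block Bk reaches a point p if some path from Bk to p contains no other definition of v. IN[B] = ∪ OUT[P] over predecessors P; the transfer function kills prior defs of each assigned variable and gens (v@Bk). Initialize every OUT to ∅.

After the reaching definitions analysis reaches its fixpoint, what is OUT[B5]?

Per-block solution:
  B0: | IN={} | OUT={b@B0, e@B0}
  B1: | IN={b@B0, c@B1, e@B0} | OUT={b@B0, c@B1, e@B0}
  B2: | IN={b@B0, c@B1, e@B0} | OUT={b@B0, c@B1, e@B0}
  B3: | IN={b@B0, c@B1, e@B0} | OUT={b@B0, c@B1, e@B3}
  B4: | IN={b@B0, c@B1, e@B3} | OUT={b@B0, c@B1, d@B4, e@B3}
  B5: | IN={b@B0, c@B1, d@B4, e@B3} | OUT={b@B0, c@B1, d@B5, e@B3}

Merge at B5: IN[B5] = OUT[B4] = {b@B0, c@B1, d@B4, e@B3}
Applying B5's transfer function to that IN value gives OUT[B5] (row B5 above).

Answer: {b@B0, c@B1, d@B5, e@B3}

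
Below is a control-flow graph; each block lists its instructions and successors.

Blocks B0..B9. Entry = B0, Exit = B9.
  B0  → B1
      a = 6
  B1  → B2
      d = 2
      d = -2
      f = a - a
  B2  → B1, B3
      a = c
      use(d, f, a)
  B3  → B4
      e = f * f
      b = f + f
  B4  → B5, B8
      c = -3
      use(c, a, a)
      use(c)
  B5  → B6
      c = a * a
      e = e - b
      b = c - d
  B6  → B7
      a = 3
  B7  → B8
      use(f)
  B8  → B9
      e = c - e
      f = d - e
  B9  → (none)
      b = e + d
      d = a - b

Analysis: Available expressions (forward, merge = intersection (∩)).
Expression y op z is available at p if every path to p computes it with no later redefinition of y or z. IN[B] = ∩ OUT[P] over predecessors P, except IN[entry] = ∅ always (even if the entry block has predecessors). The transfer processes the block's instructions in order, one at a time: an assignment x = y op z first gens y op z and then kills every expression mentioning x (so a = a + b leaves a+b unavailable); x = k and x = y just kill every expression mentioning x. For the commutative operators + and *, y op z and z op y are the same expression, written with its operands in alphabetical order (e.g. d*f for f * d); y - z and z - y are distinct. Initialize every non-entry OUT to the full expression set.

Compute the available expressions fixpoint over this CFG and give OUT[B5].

Answer: {a*a, c-d, f*f, f+f}

Trace:
Converged values:
  B0: | IN={} | OUT={}
  B1: | IN={} | OUT={a-a}
  B2: | IN={a-a} | OUT={}
  B3: | IN={} | OUT={f*f, f+f}
  B4: | IN={f*f, f+f} | OUT={f*f, f+f}
  B5: | IN={f*f, f+f} | OUT={a*a, c-d, f*f, f+f}
  B6: | IN={a*a, c-d, f*f, f+f} | OUT={c-d, f*f, f+f}
  B7: | IN={c-d, f*f, f+f} | OUT={c-d, f*f, f+f}
  B8: | IN={f*f, f+f} | OUT={d-e}
  B9: | IN={d-e} | OUT={a-b}

Merge at B5: IN[B5] = OUT[B4] = {f*f, f+f}
Applying B5's transfer function to that IN value gives OUT[B5] (row B5 above).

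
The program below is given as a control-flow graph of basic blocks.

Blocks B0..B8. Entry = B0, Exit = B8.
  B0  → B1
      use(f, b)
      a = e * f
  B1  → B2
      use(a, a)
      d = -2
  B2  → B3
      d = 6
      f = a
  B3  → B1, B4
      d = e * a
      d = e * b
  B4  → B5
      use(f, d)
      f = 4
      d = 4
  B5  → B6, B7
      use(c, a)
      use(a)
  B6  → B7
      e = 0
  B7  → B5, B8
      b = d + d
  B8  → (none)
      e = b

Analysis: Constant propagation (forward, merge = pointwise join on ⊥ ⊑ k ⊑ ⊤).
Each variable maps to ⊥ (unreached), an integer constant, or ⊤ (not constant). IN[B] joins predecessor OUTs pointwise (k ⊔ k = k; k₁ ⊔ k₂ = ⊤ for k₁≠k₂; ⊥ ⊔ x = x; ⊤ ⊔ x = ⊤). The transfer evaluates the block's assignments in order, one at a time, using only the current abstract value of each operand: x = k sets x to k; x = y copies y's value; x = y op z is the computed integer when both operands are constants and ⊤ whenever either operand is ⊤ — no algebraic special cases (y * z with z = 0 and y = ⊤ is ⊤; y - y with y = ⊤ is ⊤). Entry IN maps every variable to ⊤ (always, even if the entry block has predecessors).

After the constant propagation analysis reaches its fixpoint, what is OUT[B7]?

Answer: {a: ⊤, b: 8, c: ⊤, d: 4, e: ⊤, f: 4}

Derivation:
Fixpoint table:
  B0: | IN=(all ⊤) | OUT=(all ⊤)
  B1: | IN=(all ⊤) | OUT={d:-2; rest ⊤}
  B2: | IN={d:-2; rest ⊤} | OUT={d:6; rest ⊤}
  B3: | IN={d:6; rest ⊤} | OUT=(all ⊤)
  B4: | IN=(all ⊤) | OUT={d:4, f:4; rest ⊤}
  B5: | IN={d:4, f:4; rest ⊤} | OUT={d:4, f:4; rest ⊤}
  B6: | IN={d:4, f:4; rest ⊤} | OUT={d:4, e:0, f:4; rest ⊤}
  B7: | IN={d:4, f:4; rest ⊤} | OUT={b:8, d:4, f:4; rest ⊤}
  B8: | IN={b:8, d:4, f:4; rest ⊤} | OUT={b:8, d:4, e:8, f:4; rest ⊤}

Merge at B7: IN[B7] = OUT[B5] ⊔ OUT[B6] = {a: ⊤, b: ⊤, c: ⊤, d: 4, e: ⊤, f: 4}
Applying B7's transfer function to that IN value gives OUT[B7] (row B7 above).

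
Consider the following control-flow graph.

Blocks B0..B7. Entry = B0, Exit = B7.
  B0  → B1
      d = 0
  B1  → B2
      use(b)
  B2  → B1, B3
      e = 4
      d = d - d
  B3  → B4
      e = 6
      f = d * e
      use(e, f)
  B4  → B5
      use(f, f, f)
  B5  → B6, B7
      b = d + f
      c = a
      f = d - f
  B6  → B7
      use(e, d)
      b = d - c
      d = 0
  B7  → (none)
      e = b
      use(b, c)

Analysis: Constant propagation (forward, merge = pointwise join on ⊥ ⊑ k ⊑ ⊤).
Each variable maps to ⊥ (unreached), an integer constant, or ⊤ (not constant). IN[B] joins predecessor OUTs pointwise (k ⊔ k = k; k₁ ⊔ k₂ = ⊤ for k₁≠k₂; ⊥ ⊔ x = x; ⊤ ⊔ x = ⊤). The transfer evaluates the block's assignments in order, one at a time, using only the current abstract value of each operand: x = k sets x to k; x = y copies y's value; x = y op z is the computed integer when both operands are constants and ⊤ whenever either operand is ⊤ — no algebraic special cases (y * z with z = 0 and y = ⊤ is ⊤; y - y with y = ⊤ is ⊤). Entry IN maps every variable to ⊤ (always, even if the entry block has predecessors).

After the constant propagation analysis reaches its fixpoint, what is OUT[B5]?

Answer: {a: ⊤, b: 0, c: ⊤, d: 0, e: 6, f: 0}

Trace:
Converged values:
  B0:   IN=(all ⊤)   OUT={d:0; rest ⊤}
  B1:   IN={d:0; rest ⊤}   OUT={d:0; rest ⊤}
  B2:   IN={d:0; rest ⊤}   OUT={d:0, e:4; rest ⊤}
  B3:   IN={d:0, e:4; rest ⊤}   OUT={d:0, e:6, f:0; rest ⊤}
  B4:   IN={d:0, e:6, f:0; rest ⊤}   OUT={d:0, e:6, f:0; rest ⊤}
  B5:   IN={d:0, e:6, f:0; rest ⊤}   OUT={b:0, d:0, e:6, f:0; rest ⊤}
  B6:   IN={b:0, d:0, e:6, f:0; rest ⊤}   OUT={d:0, e:6, f:0; rest ⊤}
  B7:   IN={d:0, e:6, f:0; rest ⊤}   OUT={d:0, f:0; rest ⊤}

Merge at B5: IN[B5] = OUT[B4] = {a: ⊤, b: ⊤, c: ⊤, d: 0, e: 6, f: 0}
Applying B5's transfer function to that IN value gives OUT[B5] (row B5 above).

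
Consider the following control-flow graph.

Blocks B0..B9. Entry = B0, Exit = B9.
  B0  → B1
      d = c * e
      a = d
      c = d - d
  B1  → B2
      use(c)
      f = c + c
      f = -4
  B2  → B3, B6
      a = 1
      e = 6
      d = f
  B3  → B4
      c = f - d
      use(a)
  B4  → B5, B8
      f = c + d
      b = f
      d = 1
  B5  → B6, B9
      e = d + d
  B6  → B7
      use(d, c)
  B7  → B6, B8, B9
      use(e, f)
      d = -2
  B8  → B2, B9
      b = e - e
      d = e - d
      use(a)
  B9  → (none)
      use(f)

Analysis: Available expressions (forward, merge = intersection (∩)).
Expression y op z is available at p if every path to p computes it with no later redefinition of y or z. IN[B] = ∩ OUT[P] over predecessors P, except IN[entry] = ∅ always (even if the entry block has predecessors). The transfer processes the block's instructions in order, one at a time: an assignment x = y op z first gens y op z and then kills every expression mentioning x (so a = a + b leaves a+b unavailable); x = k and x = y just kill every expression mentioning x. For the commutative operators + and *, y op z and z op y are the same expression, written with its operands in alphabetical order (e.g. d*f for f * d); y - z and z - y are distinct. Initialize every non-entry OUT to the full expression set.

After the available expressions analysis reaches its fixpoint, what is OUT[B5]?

Answer: {d+d}

Trace:
Converged values:
  B0:  IN={}  OUT={d-d}
  B1:  IN={d-d}  OUT={c+c, d-d}
  B2:  IN={}  OUT={}
  B3:  IN={}  OUT={f-d}
  B4:  IN={f-d}  OUT={}
  B5:  IN={}  OUT={d+d}
  B6:  IN={}  OUT={}
  B7:  IN={}  OUT={}
  B8:  IN={}  OUT={e-e}
  B9:  IN={}  OUT={}

Merge at B5: IN[B5] = OUT[B4] = {}
Applying B5's transfer function to that IN value gives OUT[B5] (row B5 above).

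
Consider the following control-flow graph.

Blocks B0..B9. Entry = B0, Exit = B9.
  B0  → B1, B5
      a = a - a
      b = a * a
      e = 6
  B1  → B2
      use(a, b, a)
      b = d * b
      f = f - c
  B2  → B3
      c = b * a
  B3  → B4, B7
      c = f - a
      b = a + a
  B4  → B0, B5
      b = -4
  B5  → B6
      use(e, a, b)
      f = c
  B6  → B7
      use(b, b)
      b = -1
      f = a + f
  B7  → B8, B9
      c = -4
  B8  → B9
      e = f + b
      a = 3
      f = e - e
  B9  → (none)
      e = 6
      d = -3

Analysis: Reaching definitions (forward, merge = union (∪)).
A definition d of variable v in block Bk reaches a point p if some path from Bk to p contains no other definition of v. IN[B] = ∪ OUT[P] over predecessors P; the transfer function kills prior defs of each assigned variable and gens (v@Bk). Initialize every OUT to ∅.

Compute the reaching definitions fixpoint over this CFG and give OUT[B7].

Answer: {a@B0, b@B3, b@B6, c@B7, e@B0, f@B1, f@B6}

Working:
Fixpoint table:
  B0:   IN={a@B0, b@B4, c@B3, e@B0, f@B1}   OUT={a@B0, b@B0, c@B3, e@B0, f@B1}
  B1:   IN={a@B0, b@B0, c@B3, e@B0, f@B1}   OUT={a@B0, b@B1, c@B3, e@B0, f@B1}
  B2:   IN={a@B0, b@B1, c@B3, e@B0, f@B1}   OUT={a@B0, b@B1, c@B2, e@B0, f@B1}
  B3:   IN={a@B0, b@B1, c@B2, e@B0, f@B1}   OUT={a@B0, b@B3, c@B3, e@B0, f@B1}
  B4:   IN={a@B0, b@B3, c@B3, e@B0, f@B1}   OUT={a@B0, b@B4, c@B3, e@B0, f@B1}
  B5:   IN={a@B0, b@B0, b@B4, c@B3, e@B0, f@B1}   OUT={a@B0, b@B0, b@B4, c@B3, e@B0, f@B5}
  B6:   IN={a@B0, b@B0, b@B4, c@B3, e@B0, f@B5}   OUT={a@B0, b@B6, c@B3, e@B0, f@B6}
  B7:   IN={a@B0, b@B3, b@B6, c@B3, e@B0, f@B1, f@B6}   OUT={a@B0, b@B3, b@B6, c@B7, e@B0, f@B1, f@B6}
  B8:   IN={a@B0, b@B3, b@B6, c@B7, e@B0, f@B1, f@B6}   OUT={a@B8, b@B3, b@B6, c@B7, e@B8, f@B8}
  B9:   IN={a@B0, a@B8, b@B3, b@B6, c@B7, e@B0, e@B8, f@B1, f@B6, f@B8}   OUT={a@B0, a@B8, b@B3, b@B6, c@B7, d@B9, e@B9, f@B1, f@B6, f@B8}

Merge at B7: IN[B7] = OUT[B3] ⊔ OUT[B6] = {a@B0, b@B3, b@B6, c@B3, e@B0, f@B1, f@B6}
Applying B7's transfer function to that IN value gives OUT[B7] (row B7 above).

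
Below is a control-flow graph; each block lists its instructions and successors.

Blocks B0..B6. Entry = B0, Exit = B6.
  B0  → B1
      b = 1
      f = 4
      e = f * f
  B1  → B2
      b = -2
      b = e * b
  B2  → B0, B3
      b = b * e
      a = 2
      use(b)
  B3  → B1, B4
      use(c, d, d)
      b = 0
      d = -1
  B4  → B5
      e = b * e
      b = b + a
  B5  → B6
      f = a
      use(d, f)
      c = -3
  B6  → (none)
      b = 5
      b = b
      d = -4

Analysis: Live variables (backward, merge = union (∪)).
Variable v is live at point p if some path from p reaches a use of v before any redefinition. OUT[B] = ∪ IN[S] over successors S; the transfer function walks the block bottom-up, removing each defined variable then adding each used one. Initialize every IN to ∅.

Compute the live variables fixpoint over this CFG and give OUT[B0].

Converged values:
  B0: | IN={c, d} | OUT={c, d, e}
  B1: | IN={c, d, e} | OUT={b, c, d, e}
  B2: | IN={b, c, d, e} | OUT={a, c, d, e}
  B3: | IN={a, c, d, e} | OUT={a, b, c, d, e}
  B4: | IN={a, b, d, e} | OUT={a, d}
  B5: | IN={a, d} | OUT={}
  B6: | IN={} | OUT={}

Merge at B0: OUT[B0] = IN[B1] = {c, d, e}

Answer: {c, d, e}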